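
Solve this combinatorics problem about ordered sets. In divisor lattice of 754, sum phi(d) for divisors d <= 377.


Divisors of 754 up to 377: [1, 2, 13, 26, 29, 58, 377]
phi values: [1, 1, 12, 12, 28, 28, 336]
Sum = 418


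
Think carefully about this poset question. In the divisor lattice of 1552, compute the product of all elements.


Divisors of 1552: [1, 2, 4, 8, 16, 97, 194, 388, 776, 1552]
Product = n^(d(n)/2) = 1552^(10/2)
Product = 9004478897324032


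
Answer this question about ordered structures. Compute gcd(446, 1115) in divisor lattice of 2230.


In a divisor lattice, meet = gcd (greatest common divisor).
By Euclidean algorithm or factoring: gcd(446,1115) = 223


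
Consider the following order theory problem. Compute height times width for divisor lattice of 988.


Height = length of longest chain minus 1; width = size of largest antichain.
A maximum chain: 1 | 19 | 247 | 494 | 988  (height 4).
A maximum antichain: {4, 26, 38, 247}  (width 4).
Product = 4 * 4 = 16


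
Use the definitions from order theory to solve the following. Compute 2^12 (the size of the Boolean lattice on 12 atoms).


Power set = 2^n.
2^12 = 4096


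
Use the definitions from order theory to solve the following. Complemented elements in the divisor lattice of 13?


An element a is complemented if some b has a meet b = bottom, a join b = top.
a is complemented iff gcd(a, n/a)=1, i.e. a is a unitary divisor of 13.
Complemented elements: 1, 13
Count: 2


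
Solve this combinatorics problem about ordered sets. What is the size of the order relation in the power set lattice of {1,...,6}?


The order relation is {(a,b) : a <= b}, reflexive so it includes (a,a).
Examples: ({},{}), ({},{1,2}), ({},{1,2,3}), ({},{1,2,3,4}), ({},{1,2,3,4,5}), ...
Total ordered pairs: 729


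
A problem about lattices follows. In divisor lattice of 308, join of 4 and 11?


In a divisor lattice, join = lcm (least common multiple).
gcd(4,11) = 1
lcm(4,11) = 4*11/gcd = 44/1 = 44


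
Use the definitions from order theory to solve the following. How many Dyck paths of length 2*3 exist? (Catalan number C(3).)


C(n) = C(2n, n) / (n+1).
C(6, 3) = 20
C(3) = 20 / 4 = 5


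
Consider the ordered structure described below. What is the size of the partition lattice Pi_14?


B(n) = number of set partitions of an n-element set.
B(n) satisfies the recurrence: B(n+1) = sum_k C(n,k)*B(k).
B(14) = 190899322


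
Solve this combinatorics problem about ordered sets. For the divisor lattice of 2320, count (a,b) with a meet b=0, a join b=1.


Complement pair (a,b): a meet b = bottom, a join b = top.
Here: gcd(a,b)=1 and lcm(a,b)=2320, i.e. a*b=2320 with a,b coprime.
Pairs found: (1,2320), (5,464), (16,145), (29,80), ... (4 more)
Total ordered pairs: 8


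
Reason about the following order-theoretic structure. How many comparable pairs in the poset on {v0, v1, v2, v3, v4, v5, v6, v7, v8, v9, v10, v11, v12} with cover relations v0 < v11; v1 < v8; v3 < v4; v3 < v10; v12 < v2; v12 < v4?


A comparable pair {a,b} has a < b or b < a in the order.
Count unordered pairs where one element is strictly below the other.
Examples: {v0,v11}, {v1,v8}, {v2,v12}, {v3,v4}, ...
Total comparable pairs: 6


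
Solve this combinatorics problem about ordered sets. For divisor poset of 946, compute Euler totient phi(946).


phi(n) = n * prod_{p|n} (1 - 1/p).
Prime divisors of 946: [2, 11, 43]
phi(946) = 946 * (1 - 1/2) * (1 - 1/11) * (1 - 1/43)
phi(946) = 420


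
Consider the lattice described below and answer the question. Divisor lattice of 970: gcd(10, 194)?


Meet=gcd.
gcd(10,194)=2


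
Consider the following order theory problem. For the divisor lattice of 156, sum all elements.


sigma(n) = sum of divisors.
Divisors of 156: [1, 2, 3, 4, 6, 12, 13, 26, 39, 52, 78, 156]
Sum = 392


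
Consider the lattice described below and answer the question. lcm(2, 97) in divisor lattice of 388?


Join=lcm.
gcd(2,97)=1
lcm=194


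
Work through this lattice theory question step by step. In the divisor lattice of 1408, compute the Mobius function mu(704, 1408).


In a divisor lattice, mu(a,b) = mu(b/a) where mu is the classical Mobius function.
b/a = 1408/704 = 2
Prime factorization of 2: primes [2]
2 is squarefree with 1 prime factor(s), so mu(2) = (-1)^1 = -1


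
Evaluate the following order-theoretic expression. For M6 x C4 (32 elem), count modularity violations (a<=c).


Modular law: if a <= c then a v (b ^ c) = (a v b) ^ c.
Check all triples (a,b,c) with a <= c among 32 elements.
This lattice is modular (diamonds M_m and their chain-products are modular).
Total violating triples: 0


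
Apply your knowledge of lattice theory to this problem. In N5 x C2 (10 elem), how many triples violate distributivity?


Distributive law: a ^ (b v c) = (a ^ b) v (a ^ c).
Check all 10^3 = 1000 ordered triples (a,b,c).
  e.g. a=(b,0), b=(a,0), c=(c,0): lhs=(b,0) != rhs=(a,0)
  e.g. a=(b,0), b=(a,0), c=(c,1): lhs=(b,0) != rhs=(a,0)
Total violating triples: 16


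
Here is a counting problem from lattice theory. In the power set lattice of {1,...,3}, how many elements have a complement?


An element a is complemented if some b has a meet b = bottom, a join b = top.
every subset A has complement S\A, so all elements are complemented.
Complemented elements: {}, {1}, {2}, {3}, {1,2}, {1,3}, ... (2 more)
Count: 8


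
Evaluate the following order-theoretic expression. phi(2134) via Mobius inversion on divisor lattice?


phi(n) = n * prod_{p|n} (1 - 1/p).
Prime divisors of 2134: [2, 11, 97]
phi(2134) = 2134 * (1 - 1/2) * (1 - 1/11) * (1 - 1/97)
phi(2134) = 960


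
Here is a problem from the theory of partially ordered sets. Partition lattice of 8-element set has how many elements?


B(n) = number of set partitions of an n-element set.
B(n) satisfies the recurrence: B(n+1) = sum_k C(n,k)*B(k).
B(8) = 4140


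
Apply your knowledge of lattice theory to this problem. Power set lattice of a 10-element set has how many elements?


Power set = 2^n.
2^10 = 1024


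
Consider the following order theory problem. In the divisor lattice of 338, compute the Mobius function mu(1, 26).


In a divisor lattice, mu(a,b) = mu(b/a) where mu is the classical Mobius function.
b/a = 26/1 = 26
Prime factorization of 26: primes [2, 13]
26 is squarefree with 2 prime factor(s), so mu(26) = (-1)^2 = 1


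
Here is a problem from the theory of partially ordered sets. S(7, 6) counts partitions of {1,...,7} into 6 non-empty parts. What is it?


S(n,k) = k*S(n-1,k) + S(n-1,k-1).
S(6,6) = 1, S(6,5) = 15
S(7,6) = 6*1 + 15 = 6 + 15
S(7,6) = 21


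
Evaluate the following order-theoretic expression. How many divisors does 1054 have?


Divisors of 1054: [1, 2, 17, 31, 34, 62, 527, 1054]
Count: 8


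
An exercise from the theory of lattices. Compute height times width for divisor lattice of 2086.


Height = length of longest chain minus 1; width = size of largest antichain.
A maximum chain: 1 | 149 | 1043 | 2086  (height 3).
A maximum antichain: {2, 7, 149}  (width 3).
Product = 3 * 3 = 9


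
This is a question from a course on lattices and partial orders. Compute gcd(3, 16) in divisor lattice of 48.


In a divisor lattice, meet = gcd (greatest common divisor).
By Euclidean algorithm or factoring: gcd(3,16) = 1


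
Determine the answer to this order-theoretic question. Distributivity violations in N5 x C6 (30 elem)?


Distributive law: a ^ (b v c) = (a ^ b) v (a ^ c).
Check all 30^3 = 27000 ordered triples (a,b,c).
  e.g. a=(b,0), b=(a,0), c=(c,0): lhs=(b,0) != rhs=(a,0)
  e.g. a=(b,0), b=(a,0), c=(c,1): lhs=(b,0) != rhs=(a,0)
Total violating triples: 432


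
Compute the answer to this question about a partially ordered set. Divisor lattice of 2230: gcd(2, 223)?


Meet=gcd.
gcd(2,223)=1


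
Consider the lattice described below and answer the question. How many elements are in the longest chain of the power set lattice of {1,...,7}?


A chain is a totally ordered subset; we count the number of elements in a maximum chain.
Compute, for each element x, the size of the longest chain ending at x:
  {}: 1
  {1}: 2
  {2}: 2
  {3}: 2
  {4}: 2
  {5}: 2
  ...
A maximum chain: {} < {1} < {1,2} < {1,2,3} < {1,2,3,4} < {1,2,3,4,5} < {1,2,3,4,5,6} < {1,2,3,4,5,6,7}
Number of elements in the longest chain: 8


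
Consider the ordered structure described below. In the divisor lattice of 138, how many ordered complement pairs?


Complement pair (a,b): a meet b = bottom, a join b = top.
Here: gcd(a,b)=1 and lcm(a,b)=138, i.e. a*b=138 with a,b coprime.
Pairs found: (1,138), (2,69), (3,46), (6,23), ... (4 more)
Total ordered pairs: 8


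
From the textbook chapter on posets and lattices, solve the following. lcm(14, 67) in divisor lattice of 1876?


Join=lcm.
gcd(14,67)=1
lcm=938


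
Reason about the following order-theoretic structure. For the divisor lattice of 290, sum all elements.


sigma(n) = sum of divisors.
Divisors of 290: [1, 2, 5, 10, 29, 58, 145, 290]
Sum = 540


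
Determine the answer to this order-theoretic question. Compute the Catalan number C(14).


C(n) = C(2n, n) / (n+1).
C(28, 14) = 40116600
C(14) = 40116600 / 15 = 2674440


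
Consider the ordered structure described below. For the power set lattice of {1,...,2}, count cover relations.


A cover relation a -< b holds when a < b with no c strictly between.
Cover relations:
  {} -< {1}
  {} -< {2}
  {1} -< {1,2}
  {2} -< {1,2}
Total: 4


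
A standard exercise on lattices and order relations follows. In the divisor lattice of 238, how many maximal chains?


A maximal chain goes from the minimum element to a maximal element via cover relations.
Counting all min-to-max paths in the cover graph.
Total maximal chains: 6


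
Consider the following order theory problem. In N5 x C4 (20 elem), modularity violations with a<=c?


Modular law: if a <= c then a v (b ^ c) = (a v b) ^ c.
Check all triples (a,b,c) with a <= c among 20 elements.
  e.g. a=(a,0), b=(c,0), c=(b,0): lhs=(a,0) != rhs=(b,0)
  e.g. a=(a,0), b=(c,1), c=(b,0): lhs=(a,0) != rhs=(b,0)
Total violating triples: 40


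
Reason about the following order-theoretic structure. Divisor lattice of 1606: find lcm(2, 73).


In a divisor lattice, join = lcm (least common multiple).
gcd(2,73) = 1
lcm(2,73) = 2*73/gcd = 146/1 = 146


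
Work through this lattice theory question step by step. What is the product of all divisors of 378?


Divisors of 378: [1, 2, 3, 6, 7, 9, 14, 18, 21, 27, 42, 54, 63, 126, 189, 378]
Product = n^(d(n)/2) = 378^(16/2)
Product = 416806419029812551936


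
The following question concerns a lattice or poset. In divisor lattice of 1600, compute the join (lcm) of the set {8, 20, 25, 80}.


In a divisor lattice, join = lcm (least common multiple).
Compute lcm iteratively: start with first element, then lcm(current, next).
Elements: [8, 20, 25, 80]
lcm(8,20) = 40
lcm(40,25) = 200
lcm(200,80) = 400
Final lcm = 400


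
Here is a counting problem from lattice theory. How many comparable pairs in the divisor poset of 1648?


A comparable pair {a,b} has a < b or b < a in the order.
Count unordered pairs where one element is strictly below the other.
Examples: {1,2}, {1,4}, {1,8}, {1,16}, ...
Total comparable pairs: 35


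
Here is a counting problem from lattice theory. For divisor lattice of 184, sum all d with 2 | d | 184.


Interval [2,184] in divisors of 184: [2, 4, 8, 46, 92, 184]
Sum = 336


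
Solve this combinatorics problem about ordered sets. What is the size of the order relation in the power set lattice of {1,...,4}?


The order relation is {(a,b) : a <= b}, reflexive so it includes (a,a).
Examples: ({},{}), ({},{1,2}), ({},{1,2,3}), ({},{1,2,3,4}), ({},{1,2,4}), ...
Total ordered pairs: 81


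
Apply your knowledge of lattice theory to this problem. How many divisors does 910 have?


Divisors of 910: [1, 2, 5, 7, 10, 13, 14, 26, 35, 65, 70, 91, 130, 182, 455, 910]
Count: 16


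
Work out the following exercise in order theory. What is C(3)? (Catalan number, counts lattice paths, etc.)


C(n) = C(2n, n) / (n+1).
C(6, 3) = 20
C(3) = 20 / 4 = 5


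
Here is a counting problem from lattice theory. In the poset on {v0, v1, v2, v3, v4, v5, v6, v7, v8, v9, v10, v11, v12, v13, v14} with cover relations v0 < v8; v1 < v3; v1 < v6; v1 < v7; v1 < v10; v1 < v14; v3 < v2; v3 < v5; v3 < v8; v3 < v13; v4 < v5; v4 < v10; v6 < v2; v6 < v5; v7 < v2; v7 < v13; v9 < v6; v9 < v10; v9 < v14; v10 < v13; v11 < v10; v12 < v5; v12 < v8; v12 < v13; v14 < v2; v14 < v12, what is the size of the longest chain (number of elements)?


A chain is a totally ordered subset; we count the number of elements in a maximum chain.
Compute, for each element x, the size of the longest chain ending at x:
  v0: 1
  v1: 1
  v4: 1
  v9: 1
  v11: 1
  v3: 2
  ...
A maximum chain: v1 < v14 < v12 < v5
Number of elements in the longest chain: 4


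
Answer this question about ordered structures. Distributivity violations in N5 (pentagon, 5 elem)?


Distributive law: a ^ (b v c) = (a ^ b) v (a ^ c).
Check all 5^3 = 125 ordered triples (a,b,c).
  e.g. a=b, b=a, c=c: lhs=b != rhs=a
  e.g. a=b, b=c, c=a: lhs=b != rhs=a
Total violating triples: 2


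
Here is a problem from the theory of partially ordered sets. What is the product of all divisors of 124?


Divisors of 124: [1, 2, 4, 31, 62, 124]
Product = n^(d(n)/2) = 124^(6/2)
Product = 1906624


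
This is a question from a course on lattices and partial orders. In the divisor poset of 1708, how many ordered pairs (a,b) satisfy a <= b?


The order relation is {(a,b) : a <= b}, reflexive so it includes (a,a).
Examples: (1,1), (1,122), (1,14), (1,1708), (1,2), ...
Total ordered pairs: 54


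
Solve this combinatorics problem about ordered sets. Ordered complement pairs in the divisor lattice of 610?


Complement pair (a,b): a meet b = bottom, a join b = top.
Here: gcd(a,b)=1 and lcm(a,b)=610, i.e. a*b=610 with a,b coprime.
Pairs found: (1,610), (2,305), (5,122), (10,61), ... (4 more)
Total ordered pairs: 8


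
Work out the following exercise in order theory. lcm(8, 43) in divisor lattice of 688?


Join=lcm.
gcd(8,43)=1
lcm=344


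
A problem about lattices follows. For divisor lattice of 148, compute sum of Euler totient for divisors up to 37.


Divisors of 148 up to 37: [1, 2, 4, 37]
phi values: [1, 1, 2, 36]
Sum = 40


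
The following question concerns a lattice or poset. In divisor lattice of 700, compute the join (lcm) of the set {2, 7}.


In a divisor lattice, join = lcm (least common multiple).
Compute lcm iteratively: start with first element, then lcm(current, next).
Elements: [2, 7]
lcm(2,7) = 14
Final lcm = 14


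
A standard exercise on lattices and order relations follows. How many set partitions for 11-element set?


B(n) = number of set partitions of an n-element set.
B(n) satisfies the recurrence: B(n+1) = sum_k C(n,k)*B(k).
B(11) = 678570


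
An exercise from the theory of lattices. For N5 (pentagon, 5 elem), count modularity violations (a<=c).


Modular law: if a <= c then a v (b ^ c) = (a v b) ^ c.
Check all triples (a,b,c) with a <= c among 5 elements.
  e.g. a=a, b=c, c=b: lhs=a != rhs=b
Total violating triples: 1


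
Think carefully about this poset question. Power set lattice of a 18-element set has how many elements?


Power set = 2^n.
2^18 = 262144


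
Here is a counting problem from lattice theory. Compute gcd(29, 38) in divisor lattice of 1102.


In a divisor lattice, meet = gcd (greatest common divisor).
By Euclidean algorithm or factoring: gcd(29,38) = 1


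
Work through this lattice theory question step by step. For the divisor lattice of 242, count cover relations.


A cover relation a -< b holds when a < b with no c strictly between.
Cover relations:
  1 -< 2
  1 -< 11
  2 -< 22
  11 -< 22
  11 -< 121
  22 -< 242
  121 -< 242
Total: 7


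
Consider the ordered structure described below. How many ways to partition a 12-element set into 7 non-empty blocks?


S(n,k) = k*S(n-1,k) + S(n-1,k-1).
S(11,7) = 63987, S(11,6) = 179487
S(12,7) = 7*63987 + 179487 = 447909 + 179487
S(12,7) = 627396


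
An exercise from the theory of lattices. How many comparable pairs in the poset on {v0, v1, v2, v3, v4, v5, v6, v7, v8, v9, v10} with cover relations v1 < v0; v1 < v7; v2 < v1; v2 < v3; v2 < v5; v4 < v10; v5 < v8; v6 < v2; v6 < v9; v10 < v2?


A comparable pair {a,b} has a < b or b < a in the order.
Count unordered pairs where one element is strictly below the other.
Examples: {v0,v1}, {v0,v2}, {v0,v4}, {v0,v6}, ...
Total comparable pairs: 32


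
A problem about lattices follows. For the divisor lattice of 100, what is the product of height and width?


Height = length of longest chain minus 1; width = size of largest antichain.
A maximum chain: 1 | 5 | 25 | 50 | 100  (height 4).
A maximum antichain: {4, 10, 25}  (width 3).
Product = 4 * 3 = 12


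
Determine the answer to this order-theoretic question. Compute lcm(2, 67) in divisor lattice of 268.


In a divisor lattice, join = lcm (least common multiple).
gcd(2,67) = 1
lcm(2,67) = 2*67/gcd = 134/1 = 134


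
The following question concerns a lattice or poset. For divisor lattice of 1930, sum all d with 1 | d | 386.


Interval [1,386] in divisors of 1930: [1, 2, 193, 386]
Sum = 582


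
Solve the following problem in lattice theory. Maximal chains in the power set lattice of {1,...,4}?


A maximal chain goes from the minimum element to a maximal element via cover relations.
Counting all min-to-max paths in the cover graph.
Total maximal chains: 24


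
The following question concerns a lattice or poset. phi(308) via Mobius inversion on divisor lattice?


phi(n) = n * prod_{p|n} (1 - 1/p).
Prime divisors of 308: [2, 7, 11]
phi(308) = 308 * (1 - 1/2) * (1 - 1/7) * (1 - 1/11)
phi(308) = 120


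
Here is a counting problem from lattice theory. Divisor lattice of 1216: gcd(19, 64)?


Meet=gcd.
gcd(19,64)=1


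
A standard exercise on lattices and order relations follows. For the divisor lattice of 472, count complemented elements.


An element a is complemented if some b has a meet b = bottom, a join b = top.
a is complemented iff gcd(a, n/a)=1, i.e. a is a unitary divisor of 472.
Complemented elements: 1, 8, 59, 472
Count: 4


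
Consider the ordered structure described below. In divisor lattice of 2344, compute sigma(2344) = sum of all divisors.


sigma(n) = sum of divisors.
Divisors of 2344: [1, 2, 4, 8, 293, 586, 1172, 2344]
Sum = 4410


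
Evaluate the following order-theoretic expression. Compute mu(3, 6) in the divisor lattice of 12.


In a divisor lattice, mu(a,b) = mu(b/a) where mu is the classical Mobius function.
b/a = 6/3 = 2
Prime factorization of 2: primes [2]
2 is squarefree with 1 prime factor(s), so mu(2) = (-1)^1 = -1


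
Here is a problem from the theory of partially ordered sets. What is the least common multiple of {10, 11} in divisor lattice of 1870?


In a divisor lattice, join = lcm (least common multiple).
Compute lcm iteratively: start with first element, then lcm(current, next).
Elements: [10, 11]
lcm(10,11) = 110
Final lcm = 110


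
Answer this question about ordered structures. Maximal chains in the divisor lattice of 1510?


A maximal chain goes from the minimum element to a maximal element via cover relations.
Counting all min-to-max paths in the cover graph.
Total maximal chains: 6


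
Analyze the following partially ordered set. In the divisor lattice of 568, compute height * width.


Height = length of longest chain minus 1; width = size of largest antichain.
A maximum chain: 1 | 71 | 142 | 284 | 568  (height 4).
A maximum antichain: {2, 71}  (width 2).
Product = 4 * 2 = 8


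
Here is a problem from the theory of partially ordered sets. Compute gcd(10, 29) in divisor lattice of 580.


In a divisor lattice, meet = gcd (greatest common divisor).
By Euclidean algorithm or factoring: gcd(10,29) = 1


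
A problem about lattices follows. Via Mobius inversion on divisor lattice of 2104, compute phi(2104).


phi(n) = n * prod_{p|n} (1 - 1/p).
Prime divisors of 2104: [2, 263]
phi(2104) = 2104 * (1 - 1/2) * (1 - 1/263)
phi(2104) = 1048


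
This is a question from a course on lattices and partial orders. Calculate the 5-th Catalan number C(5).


C(n) = C(2n, n) / (n+1).
C(10, 5) = 252
C(5) = 252 / 6 = 42


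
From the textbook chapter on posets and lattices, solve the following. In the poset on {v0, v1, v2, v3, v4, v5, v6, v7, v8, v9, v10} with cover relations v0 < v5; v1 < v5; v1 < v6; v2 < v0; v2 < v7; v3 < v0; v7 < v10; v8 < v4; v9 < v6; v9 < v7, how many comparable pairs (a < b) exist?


A comparable pair {a,b} has a < b or b < a in the order.
Count unordered pairs where one element is strictly below the other.
Examples: {v0,v2}, {v0,v3}, {v0,v5}, {v1,v5}, ...
Total comparable pairs: 14


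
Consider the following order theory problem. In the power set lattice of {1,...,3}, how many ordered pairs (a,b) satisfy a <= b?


The order relation is {(a,b) : a <= b}, reflexive so it includes (a,a).
Examples: ({},{}), ({},{1,2}), ({},{1,2,3}), ({},{1,3}), ({},{1}), ...
Total ordered pairs: 27


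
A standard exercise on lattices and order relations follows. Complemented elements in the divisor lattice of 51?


An element a is complemented if some b has a meet b = bottom, a join b = top.
a is complemented iff gcd(a, n/a)=1, i.e. a is a unitary divisor of 51.
Complemented elements: 1, 3, 17, 51
Count: 4


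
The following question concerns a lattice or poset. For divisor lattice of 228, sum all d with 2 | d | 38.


Interval [2,38] in divisors of 228: [2, 38]
Sum = 40


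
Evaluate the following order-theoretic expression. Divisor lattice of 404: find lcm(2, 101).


In a divisor lattice, join = lcm (least common multiple).
gcd(2,101) = 1
lcm(2,101) = 2*101/gcd = 202/1 = 202


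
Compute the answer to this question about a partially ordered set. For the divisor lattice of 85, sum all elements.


sigma(n) = sum of divisors.
Divisors of 85: [1, 5, 17, 85]
Sum = 108


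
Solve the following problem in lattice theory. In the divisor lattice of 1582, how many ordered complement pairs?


Complement pair (a,b): a meet b = bottom, a join b = top.
Here: gcd(a,b)=1 and lcm(a,b)=1582, i.e. a*b=1582 with a,b coprime.
Pairs found: (1,1582), (2,791), (7,226), (14,113), ... (4 more)
Total ordered pairs: 8


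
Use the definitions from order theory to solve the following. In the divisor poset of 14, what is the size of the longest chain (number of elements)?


A chain is a totally ordered subset; we count the number of elements in a maximum chain.
Compute, for each element x, the size of the longest chain ending at x:
  1: 1
  2: 2
  7: 2
  14: 3
A maximum chain: 1 < 2 < 14
Number of elements in the longest chain: 3


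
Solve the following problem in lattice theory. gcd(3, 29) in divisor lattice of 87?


Meet=gcd.
gcd(3,29)=1


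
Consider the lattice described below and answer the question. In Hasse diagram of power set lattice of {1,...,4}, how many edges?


A cover relation a -< b holds when a < b with no c strictly between.
Cover relations:
  {} -< {1}
  {} -< {2}
  {} -< {3}
  {} -< {4}
  {1} -< {1,2}
  {1} -< {1,3}
  {1} -< {1,4}
  {2} -< {1,2}
  ...24 more
Total: 32


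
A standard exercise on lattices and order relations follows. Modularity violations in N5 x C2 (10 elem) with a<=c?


Modular law: if a <= c then a v (b ^ c) = (a v b) ^ c.
Check all triples (a,b,c) with a <= c among 10 elements.
  e.g. a=(a,0), b=(c,0), c=(b,0): lhs=(a,0) != rhs=(b,0)
  e.g. a=(a,0), b=(c,1), c=(b,0): lhs=(a,0) != rhs=(b,0)
Total violating triples: 6


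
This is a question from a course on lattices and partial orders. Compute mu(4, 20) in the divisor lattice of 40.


In a divisor lattice, mu(a,b) = mu(b/a) where mu is the classical Mobius function.
b/a = 20/4 = 5
Prime factorization of 5: primes [5]
5 is squarefree with 1 prime factor(s), so mu(5) = (-1)^1 = -1


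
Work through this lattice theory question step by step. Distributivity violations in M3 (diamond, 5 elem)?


Distributive law: a ^ (b v c) = (a ^ b) v (a ^ c).
Check all 5^3 = 125 ordered triples (a,b,c).
  e.g. a=a1, b=a2, c=a3: lhs=a1 != rhs=0
  e.g. a=a1, b=a3, c=a2: lhs=a1 != rhs=0
Total violating triples: 6


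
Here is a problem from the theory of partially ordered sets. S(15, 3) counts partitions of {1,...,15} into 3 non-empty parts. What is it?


S(n,k) = k*S(n-1,k) + S(n-1,k-1).
S(14,3) = 788970, S(14,2) = 8191
S(15,3) = 3*788970 + 8191 = 2366910 + 8191
S(15,3) = 2375101


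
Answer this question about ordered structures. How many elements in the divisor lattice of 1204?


Divisors of 1204: [1, 2, 4, 7, 14, 28, 43, 86, 172, 301, 602, 1204]
Count: 12


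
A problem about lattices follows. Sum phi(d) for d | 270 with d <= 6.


Divisors of 270 up to 6: [1, 2, 3, 5, 6]
phi values: [1, 1, 2, 4, 2]
Sum = 10


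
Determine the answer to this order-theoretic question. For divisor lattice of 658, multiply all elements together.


Divisors of 658: [1, 2, 7, 14, 47, 94, 329, 658]
Product = n^(d(n)/2) = 658^(8/2)
Product = 187457825296


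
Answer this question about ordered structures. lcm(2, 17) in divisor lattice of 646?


Join=lcm.
gcd(2,17)=1
lcm=34


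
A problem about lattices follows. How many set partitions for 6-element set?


B(n) = number of set partitions of an n-element set.
B(n) satisfies the recurrence: B(n+1) = sum_k C(n,k)*B(k).
B(6) = 203


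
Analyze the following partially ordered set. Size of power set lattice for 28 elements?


Power set = 2^n.
2^28 = 268435456


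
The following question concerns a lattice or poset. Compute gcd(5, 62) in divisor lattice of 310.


In a divisor lattice, meet = gcd (greatest common divisor).
By Euclidean algorithm or factoring: gcd(5,62) = 1


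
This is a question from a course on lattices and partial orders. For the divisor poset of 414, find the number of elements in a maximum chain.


A chain is a totally ordered subset; we count the number of elements in a maximum chain.
Compute, for each element x, the size of the longest chain ending at x:
  1: 1
  2: 2
  3: 2
  23: 2
  9: 3
  6: 3
  ...
A maximum chain: 1 < 2 < 6 < 18 < 414
Number of elements in the longest chain: 5


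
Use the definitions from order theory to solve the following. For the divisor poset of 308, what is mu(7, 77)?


In a divisor lattice, mu(a,b) = mu(b/a) where mu is the classical Mobius function.
b/a = 77/7 = 11
Prime factorization of 11: primes [11]
11 is squarefree with 1 prime factor(s), so mu(11) = (-1)^1 = -1


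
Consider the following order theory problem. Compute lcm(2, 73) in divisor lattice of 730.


In a divisor lattice, join = lcm (least common multiple).
gcd(2,73) = 1
lcm(2,73) = 2*73/gcd = 146/1 = 146


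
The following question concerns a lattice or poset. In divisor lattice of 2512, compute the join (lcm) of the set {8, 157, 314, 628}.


In a divisor lattice, join = lcm (least common multiple).
Compute lcm iteratively: start with first element, then lcm(current, next).
Elements: [8, 157, 314, 628]
lcm(8,157) = 1256
lcm(1256,314) = 1256
lcm(1256,628) = 1256
Final lcm = 1256


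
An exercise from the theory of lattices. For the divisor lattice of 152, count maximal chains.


A maximal chain goes from the minimum element to a maximal element via cover relations.
Counting all min-to-max paths in the cover graph.
Total maximal chains: 4


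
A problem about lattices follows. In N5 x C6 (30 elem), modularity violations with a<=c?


Modular law: if a <= c then a v (b ^ c) = (a v b) ^ c.
Check all triples (a,b,c) with a <= c among 30 elements.
  e.g. a=(a,0), b=(c,0), c=(b,0): lhs=(a,0) != rhs=(b,0)
  e.g. a=(a,0), b=(c,1), c=(b,0): lhs=(a,0) != rhs=(b,0)
Total violating triples: 126


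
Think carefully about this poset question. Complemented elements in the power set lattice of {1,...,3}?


An element a is complemented if some b has a meet b = bottom, a join b = top.
every subset A has complement S\A, so all elements are complemented.
Complemented elements: {}, {1}, {2}, {3}, {1,2}, {1,3}, ... (2 more)
Count: 8


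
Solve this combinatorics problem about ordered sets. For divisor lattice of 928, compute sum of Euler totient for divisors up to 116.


Divisors of 928 up to 116: [1, 2, 4, 8, 16, 29, 32, 58, 116]
phi values: [1, 1, 2, 4, 8, 28, 16, 28, 56]
Sum = 144


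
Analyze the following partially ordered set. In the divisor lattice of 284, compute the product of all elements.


Divisors of 284: [1, 2, 4, 71, 142, 284]
Product = n^(d(n)/2) = 284^(6/2)
Product = 22906304


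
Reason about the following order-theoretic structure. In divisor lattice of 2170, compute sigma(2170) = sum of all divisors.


sigma(n) = sum of divisors.
Divisors of 2170: [1, 2, 5, 7, 10, 14, 31, 35, 62, 70, 155, 217, 310, 434, 1085, 2170]
Sum = 4608


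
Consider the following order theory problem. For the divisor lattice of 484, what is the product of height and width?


Height = length of longest chain minus 1; width = size of largest antichain.
A maximum chain: 1 | 11 | 121 | 242 | 484  (height 4).
A maximum antichain: {4, 22, 121}  (width 3).
Product = 4 * 3 = 12


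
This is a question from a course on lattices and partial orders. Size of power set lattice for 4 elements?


Power set = 2^n.
2^4 = 16


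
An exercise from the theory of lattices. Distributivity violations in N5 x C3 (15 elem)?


Distributive law: a ^ (b v c) = (a ^ b) v (a ^ c).
Check all 15^3 = 3375 ordered triples (a,b,c).
  e.g. a=(b,0), b=(a,0), c=(c,0): lhs=(b,0) != rhs=(a,0)
  e.g. a=(b,0), b=(a,0), c=(c,1): lhs=(b,0) != rhs=(a,0)
Total violating triples: 54


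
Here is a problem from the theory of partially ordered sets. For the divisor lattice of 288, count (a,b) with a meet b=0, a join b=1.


Complement pair (a,b): a meet b = bottom, a join b = top.
Here: gcd(a,b)=1 and lcm(a,b)=288, i.e. a*b=288 with a,b coprime.
Pairs found: (1,288), (9,32), (32,9), (288,1)
Total ordered pairs: 4


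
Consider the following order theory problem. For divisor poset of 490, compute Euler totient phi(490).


phi(n) = n * prod_{p|n} (1 - 1/p).
Prime divisors of 490: [2, 5, 7]
phi(490) = 490 * (1 - 1/2) * (1 - 1/5) * (1 - 1/7)
phi(490) = 168


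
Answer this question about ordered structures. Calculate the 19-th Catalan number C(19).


C(n) = C(2n, n) / (n+1).
C(38, 19) = 35345263800
C(19) = 35345263800 / 20 = 1767263190


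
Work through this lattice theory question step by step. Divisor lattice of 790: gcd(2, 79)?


Meet=gcd.
gcd(2,79)=1


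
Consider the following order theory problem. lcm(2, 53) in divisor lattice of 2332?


Join=lcm.
gcd(2,53)=1
lcm=106


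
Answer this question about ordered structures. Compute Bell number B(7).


B(n) = number of set partitions of an n-element set.
B(n) satisfies the recurrence: B(n+1) = sum_k C(n,k)*B(k).
B(7) = 877


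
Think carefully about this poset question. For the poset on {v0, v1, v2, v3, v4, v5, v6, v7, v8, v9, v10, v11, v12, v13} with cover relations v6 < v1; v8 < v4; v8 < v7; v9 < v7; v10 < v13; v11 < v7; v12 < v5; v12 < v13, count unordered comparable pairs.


A comparable pair {a,b} has a < b or b < a in the order.
Count unordered pairs where one element is strictly below the other.
Examples: {v1,v6}, {v4,v8}, {v5,v12}, {v7,v8}, ...
Total comparable pairs: 8


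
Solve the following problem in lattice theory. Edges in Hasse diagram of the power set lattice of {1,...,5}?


A cover relation a -< b holds when a < b with no c strictly between.
Cover relations:
  {} -< {1}
  {} -< {2}
  {} -< {3}
  {} -< {4}
  {} -< {5}
  {1} -< {1,2}
  {1} -< {1,3}
  {1} -< {1,4}
  ...72 more
Total: 80


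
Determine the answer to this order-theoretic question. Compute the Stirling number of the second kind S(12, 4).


S(n,k) = k*S(n-1,k) + S(n-1,k-1).
S(11,4) = 145750, S(11,3) = 28501
S(12,4) = 4*145750 + 28501 = 583000 + 28501
S(12,4) = 611501


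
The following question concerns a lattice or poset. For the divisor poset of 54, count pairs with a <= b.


The order relation is {(a,b) : a <= b}, reflexive so it includes (a,a).
Examples: (1,1), (1,18), (1,2), (1,27), (1,3), ...
Total ordered pairs: 30


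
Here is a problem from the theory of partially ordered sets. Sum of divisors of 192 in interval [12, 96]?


Interval [12,96] in divisors of 192: [12, 24, 48, 96]
Sum = 180


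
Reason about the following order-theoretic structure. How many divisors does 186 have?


Divisors of 186: [1, 2, 3, 6, 31, 62, 93, 186]
Count: 8


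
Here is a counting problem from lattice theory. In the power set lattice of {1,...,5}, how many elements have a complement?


An element a is complemented if some b has a meet b = bottom, a join b = top.
every subset A has complement S\A, so all elements are complemented.
Complemented elements: {}, {1}, {2}, {3}, {4}, {5}, ... (26 more)
Count: 32


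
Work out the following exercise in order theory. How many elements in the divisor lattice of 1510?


Divisors of 1510: [1, 2, 5, 10, 151, 302, 755, 1510]
Count: 8


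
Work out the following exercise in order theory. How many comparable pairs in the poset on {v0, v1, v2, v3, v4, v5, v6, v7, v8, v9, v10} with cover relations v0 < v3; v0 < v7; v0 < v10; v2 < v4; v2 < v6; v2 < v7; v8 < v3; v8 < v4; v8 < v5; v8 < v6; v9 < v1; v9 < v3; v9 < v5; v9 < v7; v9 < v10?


A comparable pair {a,b} has a < b or b < a in the order.
Count unordered pairs where one element is strictly below the other.
Examples: {v0,v3}, {v0,v7}, {v0,v10}, {v1,v9}, ...
Total comparable pairs: 15


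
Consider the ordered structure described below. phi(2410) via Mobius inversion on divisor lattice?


phi(n) = n * prod_{p|n} (1 - 1/p).
Prime divisors of 2410: [2, 5, 241]
phi(2410) = 2410 * (1 - 1/2) * (1 - 1/5) * (1 - 1/241)
phi(2410) = 960


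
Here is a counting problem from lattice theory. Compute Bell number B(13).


B(n) = number of set partitions of an n-element set.
B(n) satisfies the recurrence: B(n+1) = sum_k C(n,k)*B(k).
B(13) = 27644437


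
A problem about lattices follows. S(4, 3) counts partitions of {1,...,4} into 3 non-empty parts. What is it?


S(n,k) = k*S(n-1,k) + S(n-1,k-1).
S(3,3) = 1, S(3,2) = 3
S(4,3) = 3*1 + 3 = 3 + 3
S(4,3) = 6


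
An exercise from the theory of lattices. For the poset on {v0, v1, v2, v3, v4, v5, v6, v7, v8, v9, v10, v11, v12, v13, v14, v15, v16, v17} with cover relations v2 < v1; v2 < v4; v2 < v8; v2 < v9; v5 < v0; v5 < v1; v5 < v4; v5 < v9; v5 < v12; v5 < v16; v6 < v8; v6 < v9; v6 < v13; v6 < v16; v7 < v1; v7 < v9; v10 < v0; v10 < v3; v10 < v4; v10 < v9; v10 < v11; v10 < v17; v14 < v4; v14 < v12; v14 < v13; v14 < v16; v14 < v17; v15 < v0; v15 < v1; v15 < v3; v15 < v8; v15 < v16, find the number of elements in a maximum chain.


A chain is a totally ordered subset; we count the number of elements in a maximum chain.
Compute, for each element x, the size of the longest chain ending at x:
  v2: 1
  v5: 1
  v6: 1
  v7: 1
  v10: 1
  v14: 1
  ...
A maximum chain: v5 < v0
Number of elements in the longest chain: 2


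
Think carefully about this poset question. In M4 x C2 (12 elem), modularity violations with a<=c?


Modular law: if a <= c then a v (b ^ c) = (a v b) ^ c.
Check all triples (a,b,c) with a <= c among 12 elements.
This lattice is modular (diamonds M_m and their chain-products are modular).
Total violating triples: 0


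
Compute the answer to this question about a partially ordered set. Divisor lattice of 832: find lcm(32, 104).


In a divisor lattice, join = lcm (least common multiple).
gcd(32,104) = 8
lcm(32,104) = 32*104/gcd = 3328/8 = 416


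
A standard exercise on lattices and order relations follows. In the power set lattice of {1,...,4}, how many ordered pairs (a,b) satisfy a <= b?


The order relation is {(a,b) : a <= b}, reflexive so it includes (a,a).
Examples: ({},{}), ({},{1,2}), ({},{1,2,3}), ({},{1,2,3,4}), ({},{1,2,4}), ...
Total ordered pairs: 81


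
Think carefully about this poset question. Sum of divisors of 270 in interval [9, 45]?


Interval [9,45] in divisors of 270: [9, 45]
Sum = 54


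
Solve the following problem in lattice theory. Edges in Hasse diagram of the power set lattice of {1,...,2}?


A cover relation a -< b holds when a < b with no c strictly between.
Cover relations:
  {} -< {1}
  {} -< {2}
  {1} -< {1,2}
  {2} -< {1,2}
Total: 4


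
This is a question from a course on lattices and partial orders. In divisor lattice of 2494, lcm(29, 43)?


Join=lcm.
gcd(29,43)=1
lcm=1247


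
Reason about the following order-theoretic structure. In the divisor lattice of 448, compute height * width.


Height = length of longest chain minus 1; width = size of largest antichain.
A maximum chain: 1 | 7 | 14 | 28 | 56 | 112 | 224 | 448  (height 7).
A maximum antichain: {2, 7}  (width 2).
Product = 7 * 2 = 14


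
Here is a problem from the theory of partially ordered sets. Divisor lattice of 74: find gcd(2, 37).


In a divisor lattice, meet = gcd (greatest common divisor).
By Euclidean algorithm or factoring: gcd(2,37) = 1


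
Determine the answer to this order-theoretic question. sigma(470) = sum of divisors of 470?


sigma(n) = sum of divisors.
Divisors of 470: [1, 2, 5, 10, 47, 94, 235, 470]
Sum = 864


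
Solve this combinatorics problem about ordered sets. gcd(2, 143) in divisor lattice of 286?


Meet=gcd.
gcd(2,143)=1


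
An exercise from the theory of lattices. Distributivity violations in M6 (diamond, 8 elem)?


Distributive law: a ^ (b v c) = (a ^ b) v (a ^ c).
Check all 8^3 = 512 ordered triples (a,b,c).
  e.g. a=a1, b=a2, c=a3: lhs=a1 != rhs=0
  e.g. a=a1, b=a2, c=a4: lhs=a1 != rhs=0
Total violating triples: 120


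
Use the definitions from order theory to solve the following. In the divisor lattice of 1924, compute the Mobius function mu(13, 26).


In a divisor lattice, mu(a,b) = mu(b/a) where mu is the classical Mobius function.
b/a = 26/13 = 2
Prime factorization of 2: primes [2]
2 is squarefree with 1 prime factor(s), so mu(2) = (-1)^1 = -1


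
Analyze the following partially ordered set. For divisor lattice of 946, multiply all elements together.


Divisors of 946: [1, 2, 11, 22, 43, 86, 473, 946]
Product = n^(d(n)/2) = 946^(8/2)
Product = 800874647056


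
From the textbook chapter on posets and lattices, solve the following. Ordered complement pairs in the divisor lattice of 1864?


Complement pair (a,b): a meet b = bottom, a join b = top.
Here: gcd(a,b)=1 and lcm(a,b)=1864, i.e. a*b=1864 with a,b coprime.
Pairs found: (1,1864), (8,233), (233,8), (1864,1)
Total ordered pairs: 4


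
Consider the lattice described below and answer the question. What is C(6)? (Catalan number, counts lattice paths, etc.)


C(n) = C(2n, n) / (n+1).
C(12, 6) = 924
C(6) = 924 / 7 = 132


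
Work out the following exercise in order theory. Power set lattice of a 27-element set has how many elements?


Power set = 2^n.
2^27 = 134217728


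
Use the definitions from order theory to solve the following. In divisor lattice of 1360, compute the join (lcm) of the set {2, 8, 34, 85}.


In a divisor lattice, join = lcm (least common multiple).
Compute lcm iteratively: start with first element, then lcm(current, next).
Elements: [2, 8, 34, 85]
lcm(2,8) = 8
lcm(8,34) = 136
lcm(136,85) = 680
Final lcm = 680


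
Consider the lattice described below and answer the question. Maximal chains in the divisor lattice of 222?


A maximal chain goes from the minimum element to a maximal element via cover relations.
Counting all min-to-max paths in the cover graph.
Total maximal chains: 6
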